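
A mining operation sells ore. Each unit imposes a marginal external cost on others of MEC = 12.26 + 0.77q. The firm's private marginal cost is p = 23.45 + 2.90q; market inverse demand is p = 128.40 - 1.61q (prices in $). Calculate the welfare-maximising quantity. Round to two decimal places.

Social marginal cost = private MC + MEC = 35.71 + 3.67q.
Set SMC = demand: 35.71 + 3.67q = 128.40 - 1.61q → q* = 17.5549.

q* = 17.55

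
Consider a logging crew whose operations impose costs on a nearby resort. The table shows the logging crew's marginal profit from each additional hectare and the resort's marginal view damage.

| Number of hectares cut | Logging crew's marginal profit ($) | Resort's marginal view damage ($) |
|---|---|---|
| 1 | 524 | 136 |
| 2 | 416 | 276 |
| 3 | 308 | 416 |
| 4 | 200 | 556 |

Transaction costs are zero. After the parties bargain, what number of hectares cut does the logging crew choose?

Bargaining reaches the level where marginal profit last exceeds marginal view damage.
That holds through level 2 (416 ≥ 276) but not at 3 (308 < 416).

2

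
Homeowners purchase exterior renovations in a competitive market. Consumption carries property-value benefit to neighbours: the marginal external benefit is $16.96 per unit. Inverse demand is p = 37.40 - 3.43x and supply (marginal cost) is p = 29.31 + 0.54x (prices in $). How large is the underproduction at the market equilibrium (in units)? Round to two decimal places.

Market equilibrium (private): 29.31 + 0.54x = 37.40 - 3.43x → x_m = 2.0378.
Social marginal benefit = demand + MEB = 54.36 - 3.43x.
Set SMB = MC: 54.36 - 3.43x = 29.31 + 0.54x → x* = 6.3098.
Gap = |2.0378 − 6.3098| = 4.2720.

4.27 units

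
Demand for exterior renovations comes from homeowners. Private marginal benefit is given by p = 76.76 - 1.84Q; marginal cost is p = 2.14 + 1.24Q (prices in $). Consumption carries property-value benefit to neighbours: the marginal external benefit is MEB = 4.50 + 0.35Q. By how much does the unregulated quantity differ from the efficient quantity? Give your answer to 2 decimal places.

4.75 units

Market equilibrium (private): 2.14 + 1.24Q = 76.76 - 1.84Q → Q_m = 24.2273.
Social marginal benefit = demand + MEB = 81.26 - 1.49Q.
Set SMB = MC: 81.26 - 1.49Q = 2.14 + 1.24Q → Q* = 28.9817.
Gap = |24.2273 − 28.9817| = 4.7544.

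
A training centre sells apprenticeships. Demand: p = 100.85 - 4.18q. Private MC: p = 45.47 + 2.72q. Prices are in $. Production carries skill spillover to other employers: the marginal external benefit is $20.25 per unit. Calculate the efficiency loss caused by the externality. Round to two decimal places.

Market equilibrium (private): 45.47 + 2.72q = 100.85 - 4.18q → q_m = 8.0261.
Social marginal cost = private MC − MEB = 25.22 + 2.72q.
Set SMC = demand: 25.22 + 2.72q = 100.85 - 4.18q → q* = 10.9609.
The welfare-loss triangle has base |q_m − q*| and height MEB(q_m) (the vertical gap between SMC and demand is zero at q* and MEB at q_m).
DWL = ½ × 2.9348 × 20.2500 = 29.7149.

DWL = $29.71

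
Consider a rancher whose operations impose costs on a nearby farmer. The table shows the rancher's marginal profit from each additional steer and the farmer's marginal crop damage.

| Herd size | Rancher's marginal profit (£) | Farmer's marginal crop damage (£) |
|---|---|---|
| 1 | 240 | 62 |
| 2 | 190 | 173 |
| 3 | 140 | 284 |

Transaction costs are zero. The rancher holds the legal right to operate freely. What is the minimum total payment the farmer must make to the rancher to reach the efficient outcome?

£140

Left alone the rancher would choose level 3 (marginal profit stays positive).
Efficient level: k* = 2 (marginal profit ≥ marginal crop damage through 2).
The farmer must at least cover the rancher's forgone profit from cutting 3→2: 140 = 140.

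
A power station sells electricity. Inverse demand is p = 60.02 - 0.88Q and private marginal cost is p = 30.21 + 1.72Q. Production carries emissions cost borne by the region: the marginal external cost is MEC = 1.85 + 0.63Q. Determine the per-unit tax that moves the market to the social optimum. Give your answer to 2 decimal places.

Social marginal cost = private MC + MEC = 32.06 + 2.35Q.
Set SMC = demand: 32.06 + 2.35Q = 60.02 - 0.88Q → Q* = 8.6563.
The Pigouvian tax equals MEC at Q*: 1.85 + 0.63×8.6563 = 7.3035.

tax = 7.30 per unit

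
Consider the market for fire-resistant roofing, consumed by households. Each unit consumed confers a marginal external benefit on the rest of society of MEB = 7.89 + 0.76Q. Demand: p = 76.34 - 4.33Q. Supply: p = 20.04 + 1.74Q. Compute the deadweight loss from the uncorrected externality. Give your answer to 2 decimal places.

DWL = 21.01

Market equilibrium (private): 20.04 + 1.74Q = 76.34 - 4.33Q → Q_m = 9.2751.
Social marginal benefit = demand + MEB = 84.23 - 3.57Q.
Set SMB = MC: 84.23 - 3.57Q = 20.04 + 1.74Q → Q* = 12.0885.
Between Q* and Q_m the wedge SMB − MC runs linearly from 0 to MEB(Q_m), so the loss is a triangle.
DWL = ½ × 2.8134 × 14.9391 = 21.0148.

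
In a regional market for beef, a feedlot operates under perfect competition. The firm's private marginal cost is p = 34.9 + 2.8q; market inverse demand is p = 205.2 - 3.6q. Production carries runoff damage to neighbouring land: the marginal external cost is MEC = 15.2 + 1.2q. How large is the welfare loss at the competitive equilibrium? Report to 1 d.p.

DWL = 146.1

Market equilibrium (private): 34.9 + 2.8q = 205.2 - 3.6q → q_m = 26.6094.
Social marginal cost = private MC + MEC = 50.1 + 4.0q.
Set SMC = demand: 50.1 + 4.0q = 205.2 - 3.6q → q* = 20.4079.
The loss is the area between SMC and demand from q* to q_m; with linear curves that's a triangle of height MEC(q_m).
DWL = ½ × 6.2015 × 47.1313 = 146.1424.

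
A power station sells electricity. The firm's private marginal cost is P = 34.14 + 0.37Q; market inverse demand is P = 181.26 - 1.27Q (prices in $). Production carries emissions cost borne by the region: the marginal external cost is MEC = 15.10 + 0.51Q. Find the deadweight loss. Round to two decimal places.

DWL = $861.12

Market equilibrium (private): 34.14 + 0.37Q = 181.26 - 1.27Q → Q_m = 89.7073.
Social marginal cost = private MC + MEC = 49.24 + 0.88Q.
Set SMC = demand: 49.24 + 0.88Q = 181.26 - 1.27Q → Q* = 61.4047.
The welfare-loss triangle has base |Q_m − Q*| and height MEC(Q_m) (the vertical gap between SMC and demand is zero at Q* and MEC at Q_m).
DWL = ½ × 28.3026 × 60.8507 = 861.1165.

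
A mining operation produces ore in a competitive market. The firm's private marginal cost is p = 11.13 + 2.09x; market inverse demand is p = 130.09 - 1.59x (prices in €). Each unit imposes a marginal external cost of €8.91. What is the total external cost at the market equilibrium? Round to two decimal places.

€288.03

Market equilibrium (private): 11.13 + 2.09x = 130.09 - 1.59x → x_m = 32.3261.
Total external cost = MEC × x_m = 8.91 × 32.3261 = 288.0256.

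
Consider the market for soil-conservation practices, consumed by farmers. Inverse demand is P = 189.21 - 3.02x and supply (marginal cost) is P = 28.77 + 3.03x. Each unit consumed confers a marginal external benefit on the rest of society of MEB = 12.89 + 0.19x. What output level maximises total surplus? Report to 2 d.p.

Social marginal benefit = demand + MEB = 202.10 - 2.83x.
Set SMB = MC: 202.10 - 2.83x = 28.77 + 3.03x → x* = 29.5785.

x* = 29.58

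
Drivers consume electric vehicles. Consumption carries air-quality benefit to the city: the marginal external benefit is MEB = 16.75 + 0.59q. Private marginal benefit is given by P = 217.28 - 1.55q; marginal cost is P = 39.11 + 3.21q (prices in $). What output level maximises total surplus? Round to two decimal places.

Social marginal benefit = demand + MEB = 234.03 - 0.96q.
Set SMB = MC: 234.03 - 0.96q = 39.11 + 3.21q → q* = 46.7434.

q* = 46.74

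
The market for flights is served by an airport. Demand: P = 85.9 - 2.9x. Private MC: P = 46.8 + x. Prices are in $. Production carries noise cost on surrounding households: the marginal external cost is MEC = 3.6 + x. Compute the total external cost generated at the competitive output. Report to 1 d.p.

$86.3

Market equilibrium (private): 46.8 + x = 85.9 - 2.9x → x_m = 10.0256.
Total external cost = ∫₀^{x_m} (3.6 + 1.0x) dx = 3.6×10.0256 + ½×1.0×10.0256² = 86.3485.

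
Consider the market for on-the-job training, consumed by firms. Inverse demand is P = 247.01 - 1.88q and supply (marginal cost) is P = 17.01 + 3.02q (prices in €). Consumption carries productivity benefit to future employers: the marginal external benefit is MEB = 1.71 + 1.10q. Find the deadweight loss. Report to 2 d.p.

DWL = €374.40

Market equilibrium (private): 17.01 + 3.02q = 247.01 - 1.88q → q_m = 46.9388.
Social marginal benefit = demand + MEB = 248.72 - 0.78q.
Set SMB = MC: 248.72 - 0.78q = 17.01 + 3.02q → q* = 60.9763.
The loss is the area between SMB and MC from q* to q_m; with linear curves that's a triangle of height MEB(q_m).
DWL = ½ × 14.0375 × 53.3427 = 374.3991.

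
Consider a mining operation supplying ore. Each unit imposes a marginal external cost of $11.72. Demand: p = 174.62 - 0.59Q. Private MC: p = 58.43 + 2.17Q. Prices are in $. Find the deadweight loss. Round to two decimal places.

DWL = $24.88

Market equilibrium (private): 58.43 + 2.17Q = 174.62 - 0.59Q → Q_m = 42.0978.
Social marginal cost = private MC + MEC = 70.15 + 2.17Q.
Set SMC = demand: 70.15 + 2.17Q = 174.62 - 0.59Q → Q* = 37.8514.
The loss is the area between SMC and demand from Q* to Q_m; with linear curves that's a triangle of height MEC(Q_m).
DWL = ½ × 4.2464 × 11.7200 = 24.8839.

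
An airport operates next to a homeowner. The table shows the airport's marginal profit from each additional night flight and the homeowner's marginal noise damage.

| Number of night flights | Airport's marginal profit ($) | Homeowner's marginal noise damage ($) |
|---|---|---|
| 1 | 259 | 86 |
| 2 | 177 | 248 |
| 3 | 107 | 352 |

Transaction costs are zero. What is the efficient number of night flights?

1

Bargaining reaches the level where marginal profit last exceeds marginal noise damage.
That holds through level 1 (259 ≥ 86) but not at 2 (177 < 248).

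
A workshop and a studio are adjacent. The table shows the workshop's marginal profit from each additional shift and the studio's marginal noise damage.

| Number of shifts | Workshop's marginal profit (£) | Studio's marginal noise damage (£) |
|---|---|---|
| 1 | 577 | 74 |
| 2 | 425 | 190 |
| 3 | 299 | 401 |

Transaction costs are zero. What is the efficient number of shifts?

Bargaining reaches the level where marginal profit last exceeds marginal noise damage.
That holds through level 2 (425 ≥ 190) but not at 3 (299 < 401).

2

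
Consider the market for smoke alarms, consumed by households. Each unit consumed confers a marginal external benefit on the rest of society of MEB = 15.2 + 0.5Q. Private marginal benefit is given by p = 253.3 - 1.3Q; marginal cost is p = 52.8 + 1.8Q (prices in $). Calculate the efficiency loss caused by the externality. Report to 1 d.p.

DWL = $434.6

Market equilibrium (private): 52.8 + 1.8Q = 253.3 - 1.3Q → Q_m = 64.6774.
Social marginal benefit = demand + MEB = 268.5 - 0.8Q.
Set SMB = MC: 268.5 - 0.8Q = 52.8 + 1.8Q → Q* = 82.9615.
Between Q* and Q_m the wedge SMB − MC runs linearly from 0 to MEB(Q_m), so the loss is a triangle.
DWL = ½ × 18.2841 × 47.5387 = 434.6012.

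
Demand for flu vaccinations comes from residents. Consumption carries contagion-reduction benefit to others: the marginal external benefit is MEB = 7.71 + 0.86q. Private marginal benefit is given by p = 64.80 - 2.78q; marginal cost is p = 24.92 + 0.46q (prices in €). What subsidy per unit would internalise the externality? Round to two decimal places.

Social marginal benefit = demand + MEB = 72.51 - 1.92q.
Set SMB = MC: 72.51 - 1.92q = 24.92 + 0.46q → q* = 19.9958.
The Pigouvian subsidy equals MEB at q*: 7.71 + 0.86×19.9958 = 24.9064.

subsidy = €24.91 per unit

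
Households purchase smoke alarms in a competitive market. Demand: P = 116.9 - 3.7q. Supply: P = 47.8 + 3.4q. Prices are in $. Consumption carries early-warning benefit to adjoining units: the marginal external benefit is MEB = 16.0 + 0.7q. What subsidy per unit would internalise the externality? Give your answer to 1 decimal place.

Social marginal benefit = demand + MEB = 132.9 - 3.0q.
Set SMB = MC: 132.9 - 3.0q = 47.8 + 3.4q → q* = 13.2969.
The Pigouvian subsidy equals MEB at q*: 16.0 + 0.7×13.2969 = 25.3078.

subsidy = $25.3 per unit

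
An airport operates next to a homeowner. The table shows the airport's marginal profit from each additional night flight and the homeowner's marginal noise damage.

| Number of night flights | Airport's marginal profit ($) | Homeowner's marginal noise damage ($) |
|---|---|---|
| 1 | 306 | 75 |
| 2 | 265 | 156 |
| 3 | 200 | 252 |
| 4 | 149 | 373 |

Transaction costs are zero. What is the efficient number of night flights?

2

Bargaining reaches the level where marginal profit last exceeds marginal noise damage.
That holds through level 2 (265 ≥ 156) but not at 3 (200 < 252).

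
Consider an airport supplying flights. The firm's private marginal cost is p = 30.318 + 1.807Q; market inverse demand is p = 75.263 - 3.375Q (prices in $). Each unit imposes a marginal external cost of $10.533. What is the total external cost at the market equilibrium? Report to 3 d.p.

Market equilibrium (private): 30.318 + 1.807Q = 75.263 - 3.375Q → Q_m = 8.6733.
Total external cost = MEC × Q_m = 10.533 × 8.6733 = 91.3559.

$91.356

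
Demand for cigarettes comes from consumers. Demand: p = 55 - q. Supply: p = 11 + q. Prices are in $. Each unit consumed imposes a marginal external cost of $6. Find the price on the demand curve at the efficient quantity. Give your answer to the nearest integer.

Social marginal benefit = demand − MEC = 49 - q.
Set SMB = MC: 49 - q = 11 + q → q* = 19.0000.
Consumer price on the demand curve at q*: 55 − 1×19.0000 = 36.0000.

P = $36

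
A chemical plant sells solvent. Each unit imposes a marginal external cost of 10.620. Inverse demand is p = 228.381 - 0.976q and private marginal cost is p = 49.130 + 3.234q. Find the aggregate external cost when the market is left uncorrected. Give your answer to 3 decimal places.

452.172

Market equilibrium (private): 49.130 + 3.234q = 228.381 - 0.976q → q_m = 42.5774.
Total external cost = MEC × q_m = 10.620 × 42.5774 = 452.1720.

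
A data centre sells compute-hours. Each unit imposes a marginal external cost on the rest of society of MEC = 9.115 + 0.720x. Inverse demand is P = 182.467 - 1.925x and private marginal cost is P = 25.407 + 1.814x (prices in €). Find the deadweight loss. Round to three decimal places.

Market equilibrium (private): 25.407 + 1.814x = 182.467 - 1.925x → x_m = 42.0059.
Social marginal cost = private MC + MEC = 34.522 + 2.534x.
Set SMC = demand: 34.522 + 2.534x = 182.467 - 1.925x → x* = 33.1790.
Height of the DWL triangle at x_m is SMC(x_m) − demand(x_m) = MEC(x_m) = 39.3592.
DWL = ½ × 8.8269 × 39.3592 = 173.7099.

DWL = €173.710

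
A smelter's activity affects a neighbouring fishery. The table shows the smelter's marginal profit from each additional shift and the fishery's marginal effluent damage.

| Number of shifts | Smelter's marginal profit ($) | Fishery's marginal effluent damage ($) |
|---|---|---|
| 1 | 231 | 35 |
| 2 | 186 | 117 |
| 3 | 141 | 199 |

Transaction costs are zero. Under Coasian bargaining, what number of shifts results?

Bargaining reaches the level where marginal profit last exceeds marginal effluent damage.
That holds through level 2 (186 ≥ 117) but not at 3 (141 < 199).

2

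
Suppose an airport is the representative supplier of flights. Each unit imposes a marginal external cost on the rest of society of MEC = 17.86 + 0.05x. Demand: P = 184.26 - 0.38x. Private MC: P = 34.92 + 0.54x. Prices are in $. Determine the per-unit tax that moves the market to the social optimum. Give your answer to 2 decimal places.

tax = $24.64 per unit

Social marginal cost = private MC + MEC = 52.78 + 0.59x.
Set SMC = demand: 52.78 + 0.59x = 184.26 - 0.38x → x* = 135.5464.
The Pigouvian tax equals MEC at x*: 17.86 + 0.05×135.5464 = 24.6373.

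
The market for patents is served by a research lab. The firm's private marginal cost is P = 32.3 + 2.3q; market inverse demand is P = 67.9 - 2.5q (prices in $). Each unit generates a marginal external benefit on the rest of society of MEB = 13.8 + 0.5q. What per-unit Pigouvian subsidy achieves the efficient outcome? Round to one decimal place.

Social marginal cost = private MC − MEB = 18.5 + 1.8q.
Set SMC = demand: 18.5 + 1.8q = 67.9 - 2.5q → q* = 11.4884.
The Pigouvian subsidy equals MEB at q*: 13.8 + 0.5×11.4884 = 19.5442.

subsidy = $19.5 per unit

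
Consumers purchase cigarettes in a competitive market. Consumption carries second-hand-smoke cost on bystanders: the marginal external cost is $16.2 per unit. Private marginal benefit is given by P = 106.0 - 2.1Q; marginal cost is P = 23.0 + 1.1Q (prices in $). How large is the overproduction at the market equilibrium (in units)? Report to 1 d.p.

5.1 units

Market equilibrium (private): 23.0 + 1.1Q = 106.0 - 2.1Q → Q_m = 25.9375.
Social marginal benefit = demand − MEC = 89.8 - 2.1Q.
Set SMB = MC: 89.8 - 2.1Q = 23.0 + 1.1Q → Q* = 20.8750.
Gap = |25.9375 − 20.8750| = 5.0625.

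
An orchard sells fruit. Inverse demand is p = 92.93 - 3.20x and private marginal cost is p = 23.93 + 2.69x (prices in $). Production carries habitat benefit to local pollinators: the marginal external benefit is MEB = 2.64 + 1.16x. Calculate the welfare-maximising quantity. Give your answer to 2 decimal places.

x* = 15.15

Social marginal cost = private MC − MEB = 21.29 + 1.53x.
Set SMC = demand: 21.29 + 1.53x = 92.93 - 3.20x → x* = 15.1459.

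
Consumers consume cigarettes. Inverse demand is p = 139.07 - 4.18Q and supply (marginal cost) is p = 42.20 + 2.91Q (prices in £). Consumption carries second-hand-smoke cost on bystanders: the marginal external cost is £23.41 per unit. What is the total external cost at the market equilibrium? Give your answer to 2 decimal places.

£319.85

Market equilibrium (private): 42.20 + 2.91Q = 139.07 - 4.18Q → Q_m = 13.6629.
Total external cost = MEC × Q_m = 23.41 × 13.6629 = 319.8485.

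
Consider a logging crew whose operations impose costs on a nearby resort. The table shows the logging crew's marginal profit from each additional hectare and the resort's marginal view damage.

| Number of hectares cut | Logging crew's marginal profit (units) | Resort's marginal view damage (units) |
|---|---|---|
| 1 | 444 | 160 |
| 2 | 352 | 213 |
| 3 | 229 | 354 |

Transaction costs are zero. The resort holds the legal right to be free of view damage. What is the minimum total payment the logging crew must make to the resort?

373

Efficient level: marginal profit ≥ marginal view damage through level 2, so k* = 2.
With the resort holding the right, the logging crew must at least compensate total damage at k*: 160 + 213 = 373.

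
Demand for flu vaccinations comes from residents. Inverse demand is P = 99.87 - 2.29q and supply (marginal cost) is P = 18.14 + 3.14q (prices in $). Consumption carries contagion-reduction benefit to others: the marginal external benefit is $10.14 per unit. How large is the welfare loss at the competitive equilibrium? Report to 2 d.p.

Market equilibrium (private): 18.14 + 3.14q = 99.87 - 2.29q → q_m = 15.0516.
Social marginal benefit = demand + MEB = 110.01 - 2.29q.
Set SMB = MC: 110.01 - 2.29q = 18.14 + 3.14q → q* = 16.9190.
Between q* and q_m the wedge SMB − MC runs linearly from 0 to MEB(q_m), so the loss is a triangle.
DWL = ½ × 1.8674 × 10.1400 = 9.4677.

DWL = $9.47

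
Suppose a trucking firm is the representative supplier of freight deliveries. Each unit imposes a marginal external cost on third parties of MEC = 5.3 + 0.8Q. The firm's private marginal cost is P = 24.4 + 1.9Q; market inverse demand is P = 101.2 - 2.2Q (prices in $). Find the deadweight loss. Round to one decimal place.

DWL = $42.0

Market equilibrium (private): 24.4 + 1.9Q = 101.2 - 2.2Q → Q_m = 18.7317.
Social marginal cost = private MC + MEC = 29.7 + 2.7Q.
Set SMC = demand: 29.7 + 2.7Q = 101.2 - 2.2Q → Q* = 14.5918.
The welfare-loss triangle has base |Q_m − Q*| and height MEC(Q_m) (the vertical gap between SMC and demand is zero at Q* and MEC at Q_m).
DWL = ½ × 4.1399 × 20.2854 = 41.9898.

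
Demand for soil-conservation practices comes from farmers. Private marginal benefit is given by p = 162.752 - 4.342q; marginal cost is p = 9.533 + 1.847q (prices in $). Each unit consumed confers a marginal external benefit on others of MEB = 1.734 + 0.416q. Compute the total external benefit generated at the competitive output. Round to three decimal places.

$170.410

Market equilibrium (private): 9.533 + 1.847q = 162.752 - 4.342q → q_m = 24.7567.
Total external benefit = ∫₀^{q_m} (1.734 + 0.416q) dq = 1.734×24.7567 + ½×0.416×24.7567² = 170.4101.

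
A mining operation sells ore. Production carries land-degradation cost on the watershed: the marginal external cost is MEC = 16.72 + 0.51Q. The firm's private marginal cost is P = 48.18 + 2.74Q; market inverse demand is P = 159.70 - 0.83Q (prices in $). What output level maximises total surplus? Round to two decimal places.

Social marginal cost = private MC + MEC = 64.90 + 3.25Q.
Set SMC = demand: 64.90 + 3.25Q = 159.70 - 0.83Q → Q* = 23.2353.

Q* = 23.24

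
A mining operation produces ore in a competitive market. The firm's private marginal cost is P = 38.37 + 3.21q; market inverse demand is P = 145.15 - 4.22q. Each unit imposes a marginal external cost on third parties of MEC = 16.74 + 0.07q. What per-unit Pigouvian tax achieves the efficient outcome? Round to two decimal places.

tax = 17.58 per unit

Social marginal cost = private MC + MEC = 55.11 + 3.28q.
Set SMC = demand: 55.11 + 3.28q = 145.15 - 4.22q → q* = 12.0053.
The Pigouvian tax equals MEC at q*: 16.74 + 0.07×12.0053 = 17.5804.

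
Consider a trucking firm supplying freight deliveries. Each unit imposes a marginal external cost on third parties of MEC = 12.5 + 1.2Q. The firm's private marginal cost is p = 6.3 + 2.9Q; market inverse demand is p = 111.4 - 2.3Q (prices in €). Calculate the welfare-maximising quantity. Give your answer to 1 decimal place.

Q* = 14.5

Social marginal cost = private MC + MEC = 18.8 + 4.1Q.
Set SMC = demand: 18.8 + 4.1Q = 111.4 - 2.3Q → Q* = 14.4688.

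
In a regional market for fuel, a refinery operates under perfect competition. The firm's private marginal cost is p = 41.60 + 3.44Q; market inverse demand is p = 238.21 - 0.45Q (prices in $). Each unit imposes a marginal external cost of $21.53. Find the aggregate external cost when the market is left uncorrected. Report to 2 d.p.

Market equilibrium (private): 41.60 + 3.44Q = 238.21 - 0.45Q → Q_m = 50.5424.
Total external cost = MEC × Q_m = 21.53 × 50.5424 = 1088.1779.

$1088.18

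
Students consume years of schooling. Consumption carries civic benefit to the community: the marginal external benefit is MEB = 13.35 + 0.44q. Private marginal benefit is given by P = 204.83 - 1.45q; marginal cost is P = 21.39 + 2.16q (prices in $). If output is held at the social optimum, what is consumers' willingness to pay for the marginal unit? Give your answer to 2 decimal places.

P = $114.82

Social marginal benefit = demand + MEB = 218.18 - 1.01q.
Set SMB = MC: 218.18 - 1.01q = 21.39 + 2.16q → q* = 62.0789.
Consumer price on the demand curve at q*: 204.83 − 1.45×62.0789 = 114.8156.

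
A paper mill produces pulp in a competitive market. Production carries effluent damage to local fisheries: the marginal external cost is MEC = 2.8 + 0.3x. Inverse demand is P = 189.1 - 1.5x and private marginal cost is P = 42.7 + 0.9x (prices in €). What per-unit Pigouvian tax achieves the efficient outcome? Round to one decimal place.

tax = €18.8 per unit

Social marginal cost = private MC + MEC = 45.5 + 1.2x.
Set SMC = demand: 45.5 + 1.2x = 189.1 - 1.5x → x* = 53.1852.
The Pigouvian tax equals MEC at x*: 2.8 + 0.3×53.1852 = 18.7556.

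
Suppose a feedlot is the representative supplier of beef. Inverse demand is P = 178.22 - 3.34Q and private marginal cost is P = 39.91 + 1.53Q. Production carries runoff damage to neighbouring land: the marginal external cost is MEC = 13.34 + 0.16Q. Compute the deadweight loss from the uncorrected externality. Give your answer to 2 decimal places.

Market equilibrium (private): 39.91 + 1.53Q = 178.22 - 3.34Q → Q_m = 28.4004.
Social marginal cost = private MC + MEC = 53.25 + 1.69Q.
Set SMC = demand: 53.25 + 1.69Q = 178.22 - 3.34Q → Q* = 24.8449.
Between Q* and Q_m the wedge SMC − demand runs linearly from 0 to MEC(Q_m), so the loss is a triangle.
DWL = ½ × 3.5555 × 17.8841 = 31.7935.

DWL = 31.79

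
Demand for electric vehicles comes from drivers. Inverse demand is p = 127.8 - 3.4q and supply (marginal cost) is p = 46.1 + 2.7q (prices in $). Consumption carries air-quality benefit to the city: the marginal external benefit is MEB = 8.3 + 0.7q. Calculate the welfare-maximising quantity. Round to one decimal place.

Social marginal benefit = demand + MEB = 136.1 - 2.7q.
Set SMB = MC: 136.1 - 2.7q = 46.1 + 2.7q → q* = 16.6667.

q* = 16.7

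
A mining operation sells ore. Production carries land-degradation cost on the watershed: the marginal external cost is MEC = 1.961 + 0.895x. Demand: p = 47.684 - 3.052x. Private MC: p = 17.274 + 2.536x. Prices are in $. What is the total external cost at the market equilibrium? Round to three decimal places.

Market equilibrium (private): 17.274 + 2.536x = 47.684 - 3.052x → x_m = 5.4420.
Total external cost = ∫₀^{x_m} (1.961 + 0.895x) dx = 1.961×5.4420 + ½×0.895×5.4420² = 23.9246.

$23.925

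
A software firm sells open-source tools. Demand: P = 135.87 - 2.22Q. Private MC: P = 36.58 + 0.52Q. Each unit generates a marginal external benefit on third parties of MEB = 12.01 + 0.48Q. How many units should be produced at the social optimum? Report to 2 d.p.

Q* = 49.25

Social marginal cost = private MC − MEB = 24.57 + 0.04Q.
Set SMC = demand: 24.57 + 0.04Q = 135.87 - 2.22Q → Q* = 49.2478.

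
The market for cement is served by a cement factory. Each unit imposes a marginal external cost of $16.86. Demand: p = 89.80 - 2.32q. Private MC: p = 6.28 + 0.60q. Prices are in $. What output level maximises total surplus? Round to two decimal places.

q* = 22.83

Social marginal cost = private MC + MEC = 23.14 + 0.60q.
Set SMC = demand: 23.14 + 0.60q = 89.80 - 2.32q → q* = 22.8288.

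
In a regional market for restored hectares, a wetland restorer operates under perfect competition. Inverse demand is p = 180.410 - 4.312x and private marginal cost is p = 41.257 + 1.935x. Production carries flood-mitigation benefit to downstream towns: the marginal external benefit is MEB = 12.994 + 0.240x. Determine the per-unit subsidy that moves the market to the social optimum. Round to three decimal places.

Social marginal cost = private MC − MEB = 28.263 + 1.695x.
Set SMC = demand: 28.263 + 1.695x = 180.410 - 4.312x → x* = 25.3283.
The Pigouvian subsidy equals MEB at x*: 12.994 + 0.240×25.3283 = 19.0728.

subsidy = 19.073 per unit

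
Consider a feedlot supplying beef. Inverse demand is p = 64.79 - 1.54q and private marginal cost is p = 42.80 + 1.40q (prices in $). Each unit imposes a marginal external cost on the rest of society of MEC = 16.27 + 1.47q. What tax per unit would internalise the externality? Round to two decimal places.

tax = $18.18 per unit

Social marginal cost = private MC + MEC = 59.07 + 2.87q.
Set SMC = demand: 59.07 + 2.87q = 64.79 - 1.54q → q* = 1.2971.
The Pigouvian tax equals MEC at q*: 16.27 + 1.47×1.2971 = 18.1767.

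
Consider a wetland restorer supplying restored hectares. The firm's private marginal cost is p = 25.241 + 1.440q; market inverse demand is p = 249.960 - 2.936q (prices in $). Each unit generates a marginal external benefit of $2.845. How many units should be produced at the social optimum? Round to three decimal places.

Social marginal cost = private MC − MEB = 22.396 + 1.440q.
Set SMC = demand: 22.396 + 1.440q = 249.960 - 2.936q → q* = 52.0027.

q* = 52.003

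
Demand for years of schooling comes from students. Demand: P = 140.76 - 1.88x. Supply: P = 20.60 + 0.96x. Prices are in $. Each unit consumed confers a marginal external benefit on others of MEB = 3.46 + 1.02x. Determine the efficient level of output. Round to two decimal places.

Social marginal benefit = demand + MEB = 144.22 - 0.86x.
Set SMB = MC: 144.22 - 0.86x = 20.60 + 0.96x → x* = 67.9231.

x* = 67.92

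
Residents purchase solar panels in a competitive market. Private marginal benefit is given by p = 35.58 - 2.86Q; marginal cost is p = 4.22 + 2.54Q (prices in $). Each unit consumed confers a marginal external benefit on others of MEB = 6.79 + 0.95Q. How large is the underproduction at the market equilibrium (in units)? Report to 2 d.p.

2.77 units

Market equilibrium (private): 4.22 + 2.54Q = 35.58 - 2.86Q → Q_m = 5.8074.
Social marginal benefit = demand + MEB = 42.37 - 1.91Q.
Set SMB = MC: 42.37 - 1.91Q = 4.22 + 2.54Q → Q* = 8.5730.
Gap = |5.8074 − 8.5730| = 2.7656.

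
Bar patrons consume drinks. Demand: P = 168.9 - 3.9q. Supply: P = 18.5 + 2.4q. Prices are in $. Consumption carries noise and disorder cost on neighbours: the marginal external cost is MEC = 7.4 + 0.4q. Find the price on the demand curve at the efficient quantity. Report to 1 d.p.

P = $85.7

Social marginal benefit = demand − MEC = 161.5 - 4.3q.
Set SMB = MC: 161.5 - 4.3q = 18.5 + 2.4q → q* = 21.3433.
Consumer price on the demand curve at q*: 168.9 − 3.9×21.3433 = 85.6611.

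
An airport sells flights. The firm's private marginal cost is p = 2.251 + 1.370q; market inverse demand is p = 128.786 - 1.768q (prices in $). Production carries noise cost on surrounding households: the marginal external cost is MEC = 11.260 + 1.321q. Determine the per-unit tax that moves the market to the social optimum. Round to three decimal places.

tax = $45.411 per unit

Social marginal cost = private MC + MEC = 13.511 + 2.691q.
Set SMC = demand: 13.511 + 2.691q = 128.786 - 1.768q → q* = 25.8522.
The Pigouvian tax equals MEC at q*: 11.260 + 1.321×25.8522 = 45.4108.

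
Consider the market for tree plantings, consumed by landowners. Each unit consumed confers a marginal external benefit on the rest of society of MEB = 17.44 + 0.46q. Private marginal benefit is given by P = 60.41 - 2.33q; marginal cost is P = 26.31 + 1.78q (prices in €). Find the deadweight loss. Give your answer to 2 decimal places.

Market equilibrium (private): 26.31 + 1.78q = 60.41 - 2.33q → q_m = 8.2968.
Social marginal benefit = demand + MEB = 77.85 - 1.87q.
Set SMB = MC: 77.85 - 1.87q = 26.31 + 1.78q → q* = 14.1205.
Height of the DWL triangle at q_m is SMB(q_m) − MC(q_m) = MEB(q_m) = 21.2565.
DWL = ½ × 5.8237 × 21.2565 = 61.8957.

DWL = €61.90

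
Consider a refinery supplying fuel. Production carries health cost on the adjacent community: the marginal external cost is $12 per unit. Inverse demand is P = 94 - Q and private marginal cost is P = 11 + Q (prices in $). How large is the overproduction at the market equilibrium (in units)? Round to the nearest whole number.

Market equilibrium (private): 11 + Q = 94 - Q → Q_m = 41.5000.
Social marginal cost = private MC + MEC = 23 + Q.
Set SMC = demand: 23 + Q = 94 - Q → Q* = 35.5000.
Gap = |41.5000 − 35.5000| = 6.0000.

6 units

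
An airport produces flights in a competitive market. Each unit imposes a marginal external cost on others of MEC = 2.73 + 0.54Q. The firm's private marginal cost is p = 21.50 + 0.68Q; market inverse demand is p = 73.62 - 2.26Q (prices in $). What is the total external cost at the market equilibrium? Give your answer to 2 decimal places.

$133.25

Market equilibrium (private): 21.50 + 0.68Q = 73.62 - 2.26Q → Q_m = 17.7279.
Total external cost = ∫₀^{Q_m} (2.73 + 0.54Q) dQ = 2.73×17.7279 + ½×0.54×17.7279² = 133.2523.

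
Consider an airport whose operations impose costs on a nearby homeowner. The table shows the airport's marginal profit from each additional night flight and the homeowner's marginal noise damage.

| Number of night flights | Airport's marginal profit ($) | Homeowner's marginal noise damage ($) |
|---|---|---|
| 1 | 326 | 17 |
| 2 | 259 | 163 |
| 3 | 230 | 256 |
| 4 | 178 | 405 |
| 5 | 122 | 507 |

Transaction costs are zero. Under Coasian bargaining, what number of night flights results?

2

Bargaining reaches the level where marginal profit last exceeds marginal noise damage.
That holds through level 2 (259 ≥ 163) but not at 3 (230 < 256).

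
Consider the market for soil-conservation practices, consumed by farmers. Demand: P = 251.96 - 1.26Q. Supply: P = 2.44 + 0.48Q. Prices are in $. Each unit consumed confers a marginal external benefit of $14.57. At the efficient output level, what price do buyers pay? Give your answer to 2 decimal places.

Social marginal benefit = demand + MEB = 266.53 - 1.26Q.
Set SMB = MC: 266.53 - 1.26Q = 2.44 + 0.48Q → Q* = 151.7759.
Consumer price on the demand curve at Q*: 251.96 − 1.26×151.7759 = 60.7224.

P = $60.72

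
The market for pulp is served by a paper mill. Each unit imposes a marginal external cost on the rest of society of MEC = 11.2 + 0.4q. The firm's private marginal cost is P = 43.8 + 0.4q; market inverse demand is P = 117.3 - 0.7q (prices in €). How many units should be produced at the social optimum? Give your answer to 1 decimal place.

q* = 41.5

Social marginal cost = private MC + MEC = 55.0 + 0.8q.
Set SMC = demand: 55.0 + 0.8q = 117.3 - 0.7q → q* = 41.5333.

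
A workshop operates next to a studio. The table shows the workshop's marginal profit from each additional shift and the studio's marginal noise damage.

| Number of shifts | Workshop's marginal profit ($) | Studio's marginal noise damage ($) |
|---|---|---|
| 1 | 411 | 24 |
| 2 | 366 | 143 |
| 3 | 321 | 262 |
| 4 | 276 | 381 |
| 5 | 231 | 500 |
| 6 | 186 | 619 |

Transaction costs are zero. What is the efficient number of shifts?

3

Bargaining reaches the level where marginal profit last exceeds marginal noise damage.
That holds through level 3 (321 ≥ 262) but not at 4 (276 < 381).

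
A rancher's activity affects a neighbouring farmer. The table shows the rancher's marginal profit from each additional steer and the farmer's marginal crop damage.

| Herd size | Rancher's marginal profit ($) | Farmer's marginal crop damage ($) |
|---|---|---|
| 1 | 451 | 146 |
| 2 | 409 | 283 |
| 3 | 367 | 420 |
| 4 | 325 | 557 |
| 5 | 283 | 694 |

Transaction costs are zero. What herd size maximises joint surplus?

Bargaining reaches the level where marginal profit last exceeds marginal crop damage.
That holds through level 2 (409 ≥ 283) but not at 3 (367 < 420).

2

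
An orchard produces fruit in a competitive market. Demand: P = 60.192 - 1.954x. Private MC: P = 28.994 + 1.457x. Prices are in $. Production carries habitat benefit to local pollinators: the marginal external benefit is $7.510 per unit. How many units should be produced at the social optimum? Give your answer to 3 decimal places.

x* = 11.348

Social marginal cost = private MC − MEB = 21.484 + 1.457x.
Set SMC = demand: 21.484 + 1.457x = 60.192 - 1.954x → x* = 11.3480.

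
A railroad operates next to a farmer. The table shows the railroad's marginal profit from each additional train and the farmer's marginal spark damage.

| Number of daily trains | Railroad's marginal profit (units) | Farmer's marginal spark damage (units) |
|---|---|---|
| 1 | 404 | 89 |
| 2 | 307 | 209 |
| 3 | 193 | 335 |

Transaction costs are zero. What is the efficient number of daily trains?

2

Bargaining reaches the level where marginal profit last exceeds marginal spark damage.
That holds through level 2 (307 ≥ 209) but not at 3 (193 < 335).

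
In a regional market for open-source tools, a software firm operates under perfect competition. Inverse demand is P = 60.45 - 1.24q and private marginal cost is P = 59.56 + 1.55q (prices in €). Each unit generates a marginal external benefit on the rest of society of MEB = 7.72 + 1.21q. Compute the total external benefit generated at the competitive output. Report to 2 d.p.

€2.52

Market equilibrium (private): 59.56 + 1.55q = 60.45 - 1.24q → q_m = 0.3190.
Total external benefit = ∫₀^{q_m} (7.72 + 1.21q) dq = 7.72×0.3190 + ½×1.21×0.3190² = 2.5242.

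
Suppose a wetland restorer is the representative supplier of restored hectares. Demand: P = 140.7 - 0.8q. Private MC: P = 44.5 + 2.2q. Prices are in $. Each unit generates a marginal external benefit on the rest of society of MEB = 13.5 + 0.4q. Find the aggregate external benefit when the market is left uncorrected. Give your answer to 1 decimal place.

$638.6

Market equilibrium (private): 44.5 + 2.2q = 140.7 - 0.8q → q_m = 32.0667.
Total external benefit = ∫₀^{q_m} (13.5 + 0.4q) dq = 13.5×32.0667 + ½×0.4×32.0667² = 638.5551.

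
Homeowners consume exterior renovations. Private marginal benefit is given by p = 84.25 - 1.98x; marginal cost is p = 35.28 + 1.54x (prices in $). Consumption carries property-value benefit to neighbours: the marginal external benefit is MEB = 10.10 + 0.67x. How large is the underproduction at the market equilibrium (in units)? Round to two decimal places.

Market equilibrium (private): 35.28 + 1.54x = 84.25 - 1.98x → x_m = 13.9119.
Social marginal benefit = demand + MEB = 94.35 - 1.31x.
Set SMB = MC: 94.35 - 1.31x = 35.28 + 1.54x → x* = 20.7263.
Gap = |13.9119 − 20.7263| = 6.8144.

6.81 units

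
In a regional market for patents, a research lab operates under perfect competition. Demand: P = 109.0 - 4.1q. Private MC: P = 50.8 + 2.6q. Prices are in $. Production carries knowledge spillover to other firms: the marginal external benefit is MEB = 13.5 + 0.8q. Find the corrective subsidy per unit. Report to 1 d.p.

Social marginal cost = private MC − MEB = 37.3 + 1.8q.
Set SMC = demand: 37.3 + 1.8q = 109.0 - 4.1q → q* = 12.1525.
The Pigouvian subsidy equals MEB at q*: 13.5 + 0.8×12.1525 = 23.2220.

subsidy = $23.2 per unit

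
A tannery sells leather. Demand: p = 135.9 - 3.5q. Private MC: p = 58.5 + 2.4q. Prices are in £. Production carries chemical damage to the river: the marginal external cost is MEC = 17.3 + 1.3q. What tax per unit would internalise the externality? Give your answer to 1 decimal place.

Social marginal cost = private MC + MEC = 75.8 + 3.7q.
Set SMC = demand: 75.8 + 3.7q = 135.9 - 3.5q → q* = 8.3472.
The Pigouvian tax equals MEC at q*: 17.3 + 1.3×8.3472 = 28.1514.

tax = £28.2 per unit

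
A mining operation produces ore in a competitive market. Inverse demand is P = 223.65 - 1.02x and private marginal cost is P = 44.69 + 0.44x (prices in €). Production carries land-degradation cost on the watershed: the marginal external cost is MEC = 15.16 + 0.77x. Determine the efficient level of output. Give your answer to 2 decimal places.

Social marginal cost = private MC + MEC = 59.85 + 1.21x.
Set SMC = demand: 59.85 + 1.21x = 223.65 - 1.02x → x* = 73.4529.

x* = 73.45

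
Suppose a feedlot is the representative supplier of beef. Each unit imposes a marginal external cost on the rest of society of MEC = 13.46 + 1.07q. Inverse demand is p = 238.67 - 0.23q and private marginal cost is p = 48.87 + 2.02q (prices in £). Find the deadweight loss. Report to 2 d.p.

Market equilibrium (private): 48.87 + 2.02q = 238.67 - 0.23q → q_m = 84.3556.
Social marginal cost = private MC + MEC = 62.33 + 3.09q.
Set SMC = demand: 62.33 + 3.09q = 238.67 - 0.23q → q* = 53.1145.
Height of the DWL triangle at q_m is SMC(q_m) − demand(q_m) = MEC(q_m) = 103.7204.
DWL = ½ × 31.2411 × 103.7204 = 1620.1697.

DWL = £1620.17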